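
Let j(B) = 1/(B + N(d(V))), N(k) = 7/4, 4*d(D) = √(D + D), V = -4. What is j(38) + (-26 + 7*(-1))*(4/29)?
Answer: -20872/4611 ≈ -4.5266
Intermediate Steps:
d(D) = √2*√D/4 (d(D) = √(D + D)/4 = √(2*D)/4 = (√2*√D)/4 = √2*√D/4)
N(k) = 7/4 (N(k) = 7*(¼) = 7/4)
j(B) = 1/(7/4 + B) (j(B) = 1/(B + 7/4) = 1/(7/4 + B))
j(38) + (-26 + 7*(-1))*(4/29) = 4/(7 + 4*38) + (-26 + 7*(-1))*(4/29) = 4/(7 + 152) + (-26 - 7)*(4*(1/29)) = 4/159 - 33*4/29 = 4*(1/159) - 132/29 = 4/159 - 132/29 = -20872/4611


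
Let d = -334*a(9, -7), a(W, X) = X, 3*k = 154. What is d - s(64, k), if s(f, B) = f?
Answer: 2274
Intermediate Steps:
k = 154/3 (k = (⅓)*154 = 154/3 ≈ 51.333)
d = 2338 (d = -334*(-7) = 2338)
d - s(64, k) = 2338 - 1*64 = 2338 - 64 = 2274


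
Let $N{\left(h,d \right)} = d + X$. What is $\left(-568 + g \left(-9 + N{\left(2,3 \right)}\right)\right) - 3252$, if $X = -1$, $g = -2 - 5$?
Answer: $-3771$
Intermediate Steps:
$g = -7$
$N{\left(h,d \right)} = -1 + d$ ($N{\left(h,d \right)} = d - 1 = -1 + d$)
$\left(-568 + g \left(-9 + N{\left(2,3 \right)}\right)\right) - 3252 = \left(-568 - 7 \left(-9 + \left(-1 + 3\right)\right)\right) - 3252 = \left(-568 - 7 \left(-9 + 2\right)\right) - 3252 = \left(-568 - -49\right) - 3252 = \left(-568 + 49\right) - 3252 = -519 - 3252 = -3771$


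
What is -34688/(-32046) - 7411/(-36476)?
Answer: 751386197/584454948 ≈ 1.2856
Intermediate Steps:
-34688/(-32046) - 7411/(-36476) = -34688*(-1/32046) - 7411*(-1/36476) = 17344/16023 + 7411/36476 = 751386197/584454948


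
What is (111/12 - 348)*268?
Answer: -90785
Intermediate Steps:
(111/12 - 348)*268 = (111*(1/12) - 348)*268 = (37/4 - 348)*268 = -1355/4*268 = -90785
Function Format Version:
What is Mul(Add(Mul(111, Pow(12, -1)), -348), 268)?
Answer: -90785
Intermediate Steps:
Mul(Add(Mul(111, Pow(12, -1)), -348), 268) = Mul(Add(Mul(111, Rational(1, 12)), -348), 268) = Mul(Add(Rational(37, 4), -348), 268) = Mul(Rational(-1355, 4), 268) = -90785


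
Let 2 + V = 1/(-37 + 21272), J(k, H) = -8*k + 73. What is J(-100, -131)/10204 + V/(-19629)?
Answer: 364318798171/4253249800260 ≈ 0.085657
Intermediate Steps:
J(k, H) = 73 - 8*k
V = -42469/21235 (V = -2 + 1/(-37 + 21272) = -2 + 1/21235 = -42469/21235 ≈ -2.0000)
J(-100, -131)/10204 + V/(-19629) = (73 - 8*(-100))/10204 - 42469/21235/(-19629) = (73 + 800)*(1/10204) - 42469/21235*(-1/19629) = 873*(1/10204) + 42469/416821815 = 873/10204 + 42469/416821815 = 364318798171/4253249800260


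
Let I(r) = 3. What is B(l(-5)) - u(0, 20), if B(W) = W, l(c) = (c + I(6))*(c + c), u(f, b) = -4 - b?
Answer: 44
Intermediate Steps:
l(c) = 2*c*(3 + c) (l(c) = (c + 3)*(c + c) = (3 + c)*(2*c) = 2*c*(3 + c))
B(l(-5)) - u(0, 20) = 2*(-5)*(3 - 5) - (-4 - 1*20) = 2*(-5)*(-2) - (-4 - 20) = 20 - 1*(-24) = 20 + 24 = 44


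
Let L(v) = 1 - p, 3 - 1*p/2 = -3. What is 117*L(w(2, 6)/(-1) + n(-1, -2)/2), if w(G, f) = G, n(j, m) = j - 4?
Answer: -1287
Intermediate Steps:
n(j, m) = -4 + j
p = 12 (p = 6 - 2*(-3) = 6 + 6 = 12)
L(v) = -11 (L(v) = 1 - 1*12 = 1 - 12 = -11)
117*L(w(2, 6)/(-1) + n(-1, -2)/2) = 117*(-11) = -1287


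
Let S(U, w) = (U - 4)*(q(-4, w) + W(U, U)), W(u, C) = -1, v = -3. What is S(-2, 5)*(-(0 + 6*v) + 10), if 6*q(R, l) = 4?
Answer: 56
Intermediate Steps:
q(R, l) = ⅔ (q(R, l) = (⅙)*4 = ⅔)
S(U, w) = 4/3 - U/3 (S(U, w) = (U - 4)*(⅔ - 1) = (-4 + U)*(-⅓) = 4/3 - U/3)
S(-2, 5)*(-(0 + 6*v) + 10) = (4/3 - ⅓*(-2))*(-(0 + 6*(-3)) + 10) = (4/3 + ⅔)*(-(0 - 18) + 10) = 2*(-1*(-18) + 10) = 2*(18 + 10) = 2*28 = 56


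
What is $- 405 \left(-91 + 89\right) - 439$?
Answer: $371$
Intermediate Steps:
$- 405 \left(-91 + 89\right) - 439 = \left(-405\right) \left(-2\right) - 439 = 810 - 439 = 371$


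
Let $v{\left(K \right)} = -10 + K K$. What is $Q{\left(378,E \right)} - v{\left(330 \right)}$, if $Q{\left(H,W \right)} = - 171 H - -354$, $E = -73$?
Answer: $-173174$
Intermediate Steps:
$v{\left(K \right)} = -10 + K^{2}$
$Q{\left(H,W \right)} = 354 - 171 H$ ($Q{\left(H,W \right)} = - 171 H + 354 = 354 - 171 H$)
$Q{\left(378,E \right)} - v{\left(330 \right)} = \left(354 - 64638\right) - \left(-10 + 330^{2}\right) = \left(354 - 64638\right) - \left(-10 + 108900\right) = -64284 - 108890 = -173174$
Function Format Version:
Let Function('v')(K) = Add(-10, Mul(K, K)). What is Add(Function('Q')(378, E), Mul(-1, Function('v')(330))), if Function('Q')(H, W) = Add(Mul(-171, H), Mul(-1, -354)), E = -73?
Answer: -173174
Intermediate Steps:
Function('v')(K) = Add(-10, Pow(K, 2))
Function('Q')(H, W) = Add(354, Mul(-171, H)) (Function('Q')(H, W) = Add(Mul(-171, H), 354) = Add(354, Mul(-171, H)))
Add(Function('Q')(378, E), Mul(-1, Function('v')(330))) = Add(Add(354, Mul(-171, 378)), Mul(-1, Add(-10, Pow(330, 2)))) = Add(Add(354, -64638), Mul(-1, Add(-10, 108900))) = Add(-64284, Mul(-1, 108890)) = Add(-64284, -108890) = -173174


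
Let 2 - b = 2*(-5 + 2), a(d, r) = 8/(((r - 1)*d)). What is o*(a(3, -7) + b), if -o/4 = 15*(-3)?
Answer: 1380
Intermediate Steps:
a(d, r) = 8/(d*(-1 + r)) (a(d, r) = 8/(((-1 + r)*d)) = 8/((d*(-1 + r))) = 8*(1/(d*(-1 + r))) = 8/(d*(-1 + r)))
b = 8 (b = 2 - 2*(-5 + 2) = 2 - 2*(-3) = 2 - 1*(-6) = 2 + 6 = 8)
o = 180 (o = -60*(-3) = -4*(-45) = 180)
o*(a(3, -7) + b) = 180*(8/(3*(-1 - 7)) + 8) = 180*(8*(1/3)/(-8) + 8) = 180*(8*(1/3)*(-1/8) + 8) = 180*(-1/3 + 8) = 180*(23/3) = 1380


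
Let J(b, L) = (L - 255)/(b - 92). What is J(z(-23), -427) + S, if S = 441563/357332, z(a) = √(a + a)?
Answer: 569090003/66106420 + 341*I*√46/4255 ≈ 8.6087 + 0.54354*I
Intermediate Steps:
z(a) = √2*√a (z(a) = √(2*a) = √2*√a)
J(b, L) = (-255 + L)/(-92 + b)
S = 441563/357332 (S = 441563*(1/357332) = 441563/357332 ≈ 1.2357)
J(z(-23), -427) + S = (-255 - 427)/(-92 + √2*√(-23)) + 441563/357332 = -682/(-92 + √2*(I*√23)) + 441563/357332 = -682/(-92 + I*√46) + 441563/357332 = 441563/357332 - 682/(-92 + I*√46)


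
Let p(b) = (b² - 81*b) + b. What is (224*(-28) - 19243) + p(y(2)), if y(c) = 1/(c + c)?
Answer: -408559/16 ≈ -25535.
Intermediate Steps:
y(c) = 1/(2*c)
p(b) = b² - 80*b
(224*(-28) - 19243) + p(y(2)) = (224*(-28) - 19243) + ((½)/2)*(-80 + (½)/2) = (-6272 - 19243) + ((½)*(½))*(-80 + (½)*(½)) = -25515 + (-80 + ¼)/4 = -25515 + (¼)*(-319/4) = -25515 - 319/16 = -408559/16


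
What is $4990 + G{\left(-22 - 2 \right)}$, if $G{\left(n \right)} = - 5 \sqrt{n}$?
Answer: $4990 - 10 i \sqrt{6} \approx 4990.0 - 24.495 i$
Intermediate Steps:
$4990 + G{\left(-22 - 2 \right)} = 4990 - 5 \sqrt{-22 - 2} = 4990 - 5 \sqrt{-24} = 4990 - 5 \cdot 2 i \sqrt{6} = 4990 - 10 i \sqrt{6}$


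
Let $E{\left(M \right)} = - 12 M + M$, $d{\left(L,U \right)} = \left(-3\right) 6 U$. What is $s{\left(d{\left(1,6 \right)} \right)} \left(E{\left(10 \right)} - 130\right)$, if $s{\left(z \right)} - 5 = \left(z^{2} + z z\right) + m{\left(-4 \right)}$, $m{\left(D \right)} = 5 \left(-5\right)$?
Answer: $-5593920$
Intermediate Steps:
$d{\left(L,U \right)} = - 18 U$
$E{\left(M \right)} = - 11 M$
$m{\left(D \right)} = -25$
$s{\left(z \right)} = -20 + 2 z^{2}$ ($s{\left(z \right)} = 5 - \left(25 - z^{2} - z z\right) = 5 + \left(\left(z^{2} + z^{2}\right) - 25\right) = 5 + \left(2 z^{2} - 25\right) = 5 + \left(-25 + 2 z^{2}\right) = -20 + 2 z^{2}$)
$s{\left(d{\left(1,6 \right)} \right)} \left(E{\left(10 \right)} - 130\right) = \left(-20 + 2 \left(\left(-18\right) 6\right)^{2}\right) \left(\left(-11\right) 10 - 130\right) = \left(-20 + 2 \left(-108\right)^{2}\right) \left(-110 - 130\right) = \left(-20 + 2 \cdot 11664\right) \left(-240\right) = \left(-20 + 23328\right) \left(-240\right) = 23308 \left(-240\right) = -5593920$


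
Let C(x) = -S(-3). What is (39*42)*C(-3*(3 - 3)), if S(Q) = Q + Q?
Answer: 9828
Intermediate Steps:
S(Q) = 2*Q
C(x) = 6 (C(x) = -2*(-3) = -1*(-6) = 6)
(39*42)*C(-3*(3 - 3)) = (39*42)*6 = 1638*6 = 9828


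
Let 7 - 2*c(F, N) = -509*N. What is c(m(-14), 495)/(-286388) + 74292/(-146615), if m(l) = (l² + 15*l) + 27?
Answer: -39747041611/41988776620 ≈ -0.94661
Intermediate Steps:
m(l) = 27 + l² + 15*l
c(F, N) = 7/2 + 509*N/2 (c(F, N) = 7/2 - (-509)*N/2 = 7/2 + 509*N/2)
c(m(-14), 495)/(-286388) + 74292/(-146615) = (7/2 + (509/2)*495)/(-286388) + 74292/(-146615) = (7/2 + 251955/2)*(-1/286388) + 74292*(-1/146615) = 125981*(-1/286388) - 74292/146615 = -125981/286388 - 74292/146615 = -39747041611/41988776620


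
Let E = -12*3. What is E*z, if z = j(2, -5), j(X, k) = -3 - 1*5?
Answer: 288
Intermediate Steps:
j(X, k) = -8 (j(X, k) = -3 - 5 = -8)
z = -8
E = -36
E*z = -36*(-8) = 288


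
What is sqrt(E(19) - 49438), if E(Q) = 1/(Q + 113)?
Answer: I*sqrt(215351895)/66 ≈ 222.35*I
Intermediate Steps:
E(Q) = 1/(113 + Q)
sqrt(E(19) - 49438) = sqrt(1/(113 + 19) - 49438) = sqrt(1/132 - 49438) = sqrt(-6525815/132) = I*sqrt(215351895)/66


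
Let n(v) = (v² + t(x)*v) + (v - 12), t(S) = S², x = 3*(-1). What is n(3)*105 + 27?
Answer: 2862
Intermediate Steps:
x = -3
n(v) = -12 + v² + 10*v (n(v) = (v² + (-3)²*v) + (v - 12) = (v² + 9*v) + (-12 + v) = -12 + v² + 10*v)
n(3)*105 + 27 = (-12 + 3² + 10*3)*105 + 27 = (-12 + 9 + 30)*105 + 27 = 27*105 + 27 = 2835 + 27 = 2862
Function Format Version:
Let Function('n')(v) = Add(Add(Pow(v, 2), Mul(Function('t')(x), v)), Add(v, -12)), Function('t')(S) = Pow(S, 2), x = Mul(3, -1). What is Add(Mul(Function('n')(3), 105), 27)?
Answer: 2862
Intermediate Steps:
x = -3
Function('n')(v) = Add(-12, Pow(v, 2), Mul(10, v)) (Function('n')(v) = Add(Add(Pow(v, 2), Mul(Pow(-3, 2), v)), Add(v, -12)) = Add(Add(Pow(v, 2), Mul(9, v)), Add(-12, v)) = Add(-12, Pow(v, 2), Mul(10, v)))
Add(Mul(Function('n')(3), 105), 27) = Add(Mul(Add(-12, Pow(3, 2), Mul(10, 3)), 105), 27) = Add(Mul(Add(-12, 9, 30), 105), 27) = Add(Mul(27, 105), 27) = Add(2835, 27) = 2862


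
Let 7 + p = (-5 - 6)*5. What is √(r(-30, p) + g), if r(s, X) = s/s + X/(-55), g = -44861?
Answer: I*√135698090/55 ≈ 211.8*I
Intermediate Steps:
p = -62 (p = -7 + (-5 - 6)*5 = -7 - 11*5 = -7 - 55 = -62)
r(s, X) = 1 - X/55 (r(s, X) = 1 + X*(-1/55) = 1 - X/55)
√(r(-30, p) + g) = √((1 - 1/55*(-62)) - 44861) = √((1 + 62/55) - 44861) = √(117/55 - 44861) = √(-2467238/55) = I*√135698090/55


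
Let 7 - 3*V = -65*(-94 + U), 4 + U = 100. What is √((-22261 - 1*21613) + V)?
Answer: I*√394455/3 ≈ 209.35*I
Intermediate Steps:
U = 96 (U = -4 + 100 = 96)
V = 137/3 (V = 7/3 - (-65)*(-94 + 96)/3 = 7/3 - (-65)*2/3 = 7/3 - ⅓*(-130) = 7/3 + 130/3 = 137/3 ≈ 45.667)
√((-22261 - 1*21613) + V) = √((-22261 - 1*21613) + 137/3) = √((-22261 - 21613) + 137/3) = √(-43874 + 137/3) = √(-131485/3) = I*√394455/3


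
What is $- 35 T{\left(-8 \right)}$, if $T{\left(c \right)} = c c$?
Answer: $-2240$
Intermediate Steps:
$T{\left(c \right)} = c^{2}$
$- 35 T{\left(-8 \right)} = - 35 \left(-8\right)^{2} = \left(-35\right) 64 = -2240$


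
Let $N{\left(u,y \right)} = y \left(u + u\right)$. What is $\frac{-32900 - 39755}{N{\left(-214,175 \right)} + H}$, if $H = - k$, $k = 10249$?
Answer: $\frac{72655}{85149} \approx 0.85327$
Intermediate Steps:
$N{\left(u,y \right)} = 2 u y$ ($N{\left(u,y \right)} = y 2 u = 2 u y$)
$H = -10249$ ($H = \left(-1\right) 10249 = -10249$)
$\frac{-32900 - 39755}{N{\left(-214,175 \right)} + H} = \frac{-32900 - 39755}{2 \left(-214\right) 175 - 10249} = - \frac{72655}{-74900 - 10249} = - \frac{72655}{-85149} = \left(-72655\right) \left(- \frac{1}{85149}\right) = \frac{72655}{85149}$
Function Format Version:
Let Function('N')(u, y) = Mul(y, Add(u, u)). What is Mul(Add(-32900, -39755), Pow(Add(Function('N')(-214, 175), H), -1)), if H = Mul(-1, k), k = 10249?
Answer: Rational(72655, 85149) ≈ 0.85327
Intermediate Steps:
Function('N')(u, y) = Mul(2, u, y) (Function('N')(u, y) = Mul(y, Mul(2, u)) = Mul(2, u, y))
H = -10249 (H = Mul(-1, 10249) = -10249)
Mul(Add(-32900, -39755), Pow(Add(Function('N')(-214, 175), H), -1)) = Mul(Add(-32900, -39755), Pow(Add(Mul(2, -214, 175), -10249), -1)) = Mul(-72655, Pow(Add(-74900, -10249), -1)) = Mul(-72655, Pow(-85149, -1)) = Mul(-72655, Rational(-1, 85149)) = Rational(72655, 85149)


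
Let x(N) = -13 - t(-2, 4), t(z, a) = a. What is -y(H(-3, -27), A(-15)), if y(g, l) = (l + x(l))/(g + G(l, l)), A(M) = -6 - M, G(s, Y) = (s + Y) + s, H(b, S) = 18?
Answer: 8/45 ≈ 0.17778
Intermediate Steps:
G(s, Y) = Y + 2*s (G(s, Y) = (Y + s) + s = Y + 2*s)
x(N) = -17 (x(N) = -13 - 1*4 = -13 - 4 = -17)
y(g, l) = (-17 + l)/(g + 3*l) (y(g, l) = (l - 17)/(g + (l + 2*l)) = (-17 + l)/(g + 3*l))
-y(H(-3, -27), A(-15)) = -(-17 + (-6 - 1*(-15)))/(18 + 3*(-6 - 1*(-15))) = -(-17 + (-6 + 15))/(18 + 3*(-6 + 15)) = -(-17 + 9)/(18 + 3*9) = -(-8)/(18 + 27) = -(-8)/45 = -1*(-8/45) = 8/45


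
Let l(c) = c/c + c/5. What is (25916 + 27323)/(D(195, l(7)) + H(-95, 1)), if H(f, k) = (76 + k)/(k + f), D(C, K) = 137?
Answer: 5004466/12801 ≈ 390.94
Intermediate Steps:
l(c) = 1 + c/5 (l(c) = 1 + c*(⅕) = 1 + c/5)
H(f, k) = (76 + k)/(f + k)
(25916 + 27323)/(D(195, l(7)) + H(-95, 1)) = (25916 + 27323)/(137 + (76 + 1)/(-95 + 1)) = 53239/(137 + 77/(-94)) = 53239/(137 - 1/94*77) = 53239/(137 - 77/94) = 53239/(12801/94) = 53239*(94/12801) = 5004466/12801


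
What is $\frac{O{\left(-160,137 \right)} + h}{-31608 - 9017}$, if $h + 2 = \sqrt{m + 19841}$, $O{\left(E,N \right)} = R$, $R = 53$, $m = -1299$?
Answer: $- \frac{51}{40625} - \frac{\sqrt{18542}}{40625} \approx -0.0046072$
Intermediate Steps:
$O{\left(E,N \right)} = 53$
$h = -2 + \sqrt{18542}$ ($h = -2 + \sqrt{-1299 + 19841} = -2 + \sqrt{18542} \approx 134.17$)
$\frac{O{\left(-160,137 \right)} + h}{-31608 - 9017} = \frac{53 - \left(2 - \sqrt{18542}\right)}{-31608 - 9017} = \frac{51 + \sqrt{18542}}{-31608 + \left(-17338 + 8321\right)} = \frac{51 + \sqrt{18542}}{-31608 - 9017} = \frac{51 + \sqrt{18542}}{-40625} = \left(51 + \sqrt{18542}\right) \left(- \frac{1}{40625}\right) = - \frac{51}{40625} - \frac{\sqrt{18542}}{40625}$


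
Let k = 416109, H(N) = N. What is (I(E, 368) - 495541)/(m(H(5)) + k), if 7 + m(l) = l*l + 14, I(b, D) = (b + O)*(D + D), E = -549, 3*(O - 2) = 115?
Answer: -2609759/1248423 ≈ -2.0904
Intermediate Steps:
O = 121/3 (O = 2 + (1/3)*115 = 2 + 115/3 = 121/3 ≈ 40.333)
I(b, D) = 2*D*(121/3 + b) (I(b, D) = (b + 121/3)*(D + D) = (121/3 + b)*(2*D) = 2*D*(121/3 + b))
m(l) = 7 + l**2 (m(l) = -7 + (l*l + 14) = -7 + (l**2 + 14) = -7 + (14 + l**2) = 7 + l**2)
(I(E, 368) - 495541)/(m(H(5)) + k) = ((2/3)*368*(121 + 3*(-549)) - 495541)/((7 + 5**2) + 416109) = ((2/3)*368*(121 - 1647) - 495541)/((7 + 25) + 416109) = ((2/3)*368*(-1526) - 495541)/(32 + 416109) = (-1123136/3 - 495541)/416141 = -2609759/3*1/416141 = -2609759/1248423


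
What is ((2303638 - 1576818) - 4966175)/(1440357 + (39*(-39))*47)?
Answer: -847871/273774 ≈ -3.0970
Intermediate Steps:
((2303638 - 1576818) - 4966175)/(1440357 + (39*(-39))*47) = (726820 - 4966175)/(1440357 - 1521*47) = -4239355/(1440357 - 71487) = -4239355/1368870 = -4239355*1/1368870 = -847871/273774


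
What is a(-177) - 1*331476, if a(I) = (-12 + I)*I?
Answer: -298023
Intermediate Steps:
a(I) = I*(-12 + I)
a(-177) - 1*331476 = -177*(-12 - 177) - 1*331476 = -177*(-189) - 331476 = 33453 - 331476 = -298023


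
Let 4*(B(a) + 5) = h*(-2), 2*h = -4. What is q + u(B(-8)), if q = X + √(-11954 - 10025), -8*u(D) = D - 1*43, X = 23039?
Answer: 184359/8 + I*√21979 ≈ 23045.0 + 148.25*I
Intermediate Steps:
h = -2 (h = (½)*(-4) = -2)
B(a) = -4 (B(a) = -5 + (-2*(-2))/4 = -5 + (¼)*4 = -5 + 1 = -4)
u(D) = 43/8 - D/8 (u(D) = -(D - 1*43)/8 = -(D - 43)/8 = -(-43 + D)/8 = 43/8 - D/8)
q = 23039 + I*√21979 (q = 23039 + √(-11954 - 10025) = 23039 + √(-21979) = 23039 + I*√21979 ≈ 23039.0 + 148.25*I)
q + u(B(-8)) = (23039 + I*√21979) + (43/8 - ⅛*(-4)) = (23039 + I*√21979) + (43/8 + ½) = (23039 + I*√21979) + 47/8 = 184359/8 + I*√21979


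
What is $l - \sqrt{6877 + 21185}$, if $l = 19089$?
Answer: $19089 - 3 \sqrt{3118} \approx 18921.0$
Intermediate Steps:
$l - \sqrt{6877 + 21185} = 19089 - \sqrt{6877 + 21185} = 19089 - \sqrt{28062} = 19089 - 3 \sqrt{3118}$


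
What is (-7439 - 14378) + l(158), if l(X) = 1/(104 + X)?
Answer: -5716053/262 ≈ -21817.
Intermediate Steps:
(-7439 - 14378) + l(158) = (-7439 - 14378) + 1/(104 + 158) = -21817 + 1/262 = -5716053/262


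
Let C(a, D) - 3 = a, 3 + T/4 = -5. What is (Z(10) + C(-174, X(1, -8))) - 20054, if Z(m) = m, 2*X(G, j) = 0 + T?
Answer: -20215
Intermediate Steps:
T = -32 (T = -12 + 4*(-5) = -12 - 20 = -32)
X(G, j) = -16 (X(G, j) = (0 - 32)/2 = (1/2)*(-32) = -16)
C(a, D) = 3 + a
(Z(10) + C(-174, X(1, -8))) - 20054 = (10 + (3 - 174)) - 20054 = (10 - 171) - 20054 = -161 - 20054 = -20215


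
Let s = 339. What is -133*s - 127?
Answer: -45214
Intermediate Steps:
-133*s - 127 = -133*339 - 127 = -45087 - 127 = -45214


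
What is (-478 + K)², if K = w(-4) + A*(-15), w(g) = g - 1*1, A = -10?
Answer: 110889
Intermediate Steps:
w(g) = -1 + g (w(g) = g - 1 = -1 + g)
K = 145 (K = (-1 - 4) - 10*(-15) = -5 + 150 = 145)
(-478 + K)² = (-478 + 145)² = (-333)² = 110889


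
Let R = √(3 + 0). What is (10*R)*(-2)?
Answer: -20*√3 ≈ -34.641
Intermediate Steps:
R = √3 ≈ 1.7320
(10*R)*(-2) = (10*√3)*(-2) = -20*√3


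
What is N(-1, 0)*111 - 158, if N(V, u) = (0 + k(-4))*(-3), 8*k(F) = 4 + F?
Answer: -158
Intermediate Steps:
k(F) = ½ + F/8 (k(F) = (4 + F)/8 = ½ + F/8)
N(V, u) = 0 (N(V, u) = (0 + (½ + (⅛)*(-4)))*(-3) = (0 + (½ - ½))*(-3) = (0 + 0)*(-3) = 0*(-3) = 0)
N(-1, 0)*111 - 158 = 0*111 - 158 = 0 - 158 = -158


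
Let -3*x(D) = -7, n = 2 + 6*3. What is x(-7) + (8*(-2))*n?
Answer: -953/3 ≈ -317.67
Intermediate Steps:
n = 20 (n = 2 + 18 = 20)
x(D) = 7/3 (x(D) = -⅓*(-7) = 7/3)
x(-7) + (8*(-2))*n = 7/3 + (8*(-2))*20 = 7/3 - 16*20 = 7/3 - 320 = -953/3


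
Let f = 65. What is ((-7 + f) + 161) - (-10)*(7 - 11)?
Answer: 179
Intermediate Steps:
((-7 + f) + 161) - (-10)*(7 - 11) = ((-7 + 65) + 161) - (-10)*(7 - 11) = (58 + 161) - (-10)*(-4) = 219 - 1*40 = 219 - 40 = 179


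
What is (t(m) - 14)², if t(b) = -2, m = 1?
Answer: 256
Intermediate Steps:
(t(m) - 14)² = (-2 - 14)² = (-16)² = 256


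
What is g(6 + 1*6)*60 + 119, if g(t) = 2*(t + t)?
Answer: 2999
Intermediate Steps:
g(t) = 4*t (g(t) = 2*(2*t) = 4*t)
g(6 + 1*6)*60 + 119 = (4*(6 + 1*6))*60 + 119 = (4*(6 + 6))*60 + 119 = (4*12)*60 + 119 = 48*60 + 119 = 2880 + 119 = 2999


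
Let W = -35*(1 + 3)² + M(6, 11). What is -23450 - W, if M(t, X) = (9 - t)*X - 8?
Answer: -22915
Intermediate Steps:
M(t, X) = -8 + X*(9 - t) (M(t, X) = X*(9 - t) - 8 = -8 + X*(9 - t))
W = -535 (W = -35*(1 + 3)² + (-8 + 9*11 - 1*11*6) = -35*4² + (-8 + 99 - 66) = -35*16 + 25 = -560 + 25 = -535)
-23450 - W = -23450 - 1*(-535) = -23450 + 535 = -22915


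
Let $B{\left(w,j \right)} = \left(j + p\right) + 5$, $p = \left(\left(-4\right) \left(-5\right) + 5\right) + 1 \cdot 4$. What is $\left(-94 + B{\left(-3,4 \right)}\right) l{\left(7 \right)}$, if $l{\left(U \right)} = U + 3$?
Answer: $-560$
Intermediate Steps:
$p = 29$ ($p = \left(20 + 5\right) + 4 = 25 + 4 = 29$)
$l{\left(U \right)} = 3 + U$
$B{\left(w,j \right)} = 34 + j$ ($B{\left(w,j \right)} = \left(j + 29\right) + 5 = \left(29 + j\right) + 5 = 34 + j$)
$\left(-94 + B{\left(-3,4 \right)}\right) l{\left(7 \right)} = \left(-94 + \left(34 + 4\right)\right) \left(3 + 7\right) = \left(-94 + 38\right) 10 = \left(-56\right) 10 = -560$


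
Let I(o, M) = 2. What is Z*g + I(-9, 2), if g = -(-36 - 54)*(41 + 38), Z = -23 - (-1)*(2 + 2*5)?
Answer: -78208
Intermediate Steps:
Z = -11 (Z = -23 - (-1)*(2 + 10) = -23 - (-1)*12 = -23 - 1*(-12) = -23 + 12 = -11)
g = 7110 (g = -(-90)*79 = -1*(-7110) = 7110)
Z*g + I(-9, 2) = -11*7110 + 2 = -78210 + 2 = -78208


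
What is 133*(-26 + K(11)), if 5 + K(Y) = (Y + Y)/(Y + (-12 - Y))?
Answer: -26201/6 ≈ -4366.8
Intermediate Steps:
K(Y) = -5 - Y/6 (K(Y) = -5 + (Y + Y)/(Y + (-12 - Y)) = -5 + (2*Y)/(-12) = -5 + (2*Y)*(-1/12) = -5 - Y/6)
133*(-26 + K(11)) = 133*(-26 + (-5 - ⅙*11)) = 133*(-26 + (-5 - 11/6)) = 133*(-26 - 41/6) = 133*(-197/6) = -26201/6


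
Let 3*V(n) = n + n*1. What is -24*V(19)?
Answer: -304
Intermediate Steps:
V(n) = 2*n/3 (V(n) = (n + n*1)/3 = (n + n)/3 = (2*n)/3 = 2*n/3)
-24*V(19) = -16*19 = -24*38/3 = -304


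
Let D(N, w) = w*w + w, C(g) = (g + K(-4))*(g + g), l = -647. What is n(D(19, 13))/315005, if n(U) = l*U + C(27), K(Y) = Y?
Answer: -116512/315005 ≈ -0.36987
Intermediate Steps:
C(g) = 2*g*(-4 + g) (C(g) = (g - 4)*(g + g) = (-4 + g)*(2*g) = 2*g*(-4 + g))
D(N, w) = w + w² (D(N, w) = w² + w = w + w²)
n(U) = 1242 - 647*U (n(U) = -647*U + 2*27*(-4 + 27) = -647*U + 2*27*23 = -647*U + 1242 = 1242 - 647*U)
n(D(19, 13))/315005 = (1242 - 8411*(1 + 13))/315005 = (1242 - 8411*14)*(1/315005) = (1242 - 647*182)*(1/315005) = (1242 - 117754)*(1/315005) = -116512*1/315005 = -116512/315005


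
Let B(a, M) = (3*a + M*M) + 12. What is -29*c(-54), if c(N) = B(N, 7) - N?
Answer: 1363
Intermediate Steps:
B(a, M) = 12 + M**2 + 3*a (B(a, M) = (3*a + M**2) + 12 = (M**2 + 3*a) + 12 = 12 + M**2 + 3*a)
c(N) = 61 + 2*N (c(N) = (12 + 7**2 + 3*N) - N = (12 + 49 + 3*N) - N = (61 + 3*N) - N = 61 + 2*N)
-29*c(-54) = -29*(61 + 2*(-54)) = -29*(61 - 108) = -29*(-47) = 1363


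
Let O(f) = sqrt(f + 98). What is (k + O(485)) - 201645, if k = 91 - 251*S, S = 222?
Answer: -257276 + sqrt(583) ≈ -2.5725e+5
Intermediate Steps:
O(f) = sqrt(98 + f)
k = -55631 (k = 91 - 251*222 = 91 - 55722 = -55631)
(k + O(485)) - 201645 = (-55631 + sqrt(98 + 485)) - 201645 = (-55631 + sqrt(583)) - 201645 = -257276 + sqrt(583)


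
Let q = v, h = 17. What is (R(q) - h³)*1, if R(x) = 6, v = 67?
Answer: -4907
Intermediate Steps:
q = 67
(R(q) - h³)*1 = (6 - 1*17³)*1 = (6 - 1*4913)*1 = (6 - 4913)*1 = -4907*1 = -4907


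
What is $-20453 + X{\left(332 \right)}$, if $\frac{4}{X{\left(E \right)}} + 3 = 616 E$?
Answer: $- \frac{4182822573}{204509} \approx -20453.0$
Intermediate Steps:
$X{\left(E \right)} = \frac{4}{-3 + 616 E}$
$-20453 + X{\left(332 \right)} = -20453 + \frac{4}{-3 + 616 \cdot 332} = -20453 + \frac{4}{-3 + 204512} = -20453 + \frac{4}{204509} = - \frac{4182822573}{204509}$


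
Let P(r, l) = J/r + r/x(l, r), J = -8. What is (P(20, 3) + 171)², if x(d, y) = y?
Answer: 736164/25 ≈ 29447.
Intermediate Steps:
P(r, l) = 1 - 8/r (P(r, l) = -8/r + r/r = -8/r + 1 = 1 - 8/r)
(P(20, 3) + 171)² = ((-8 + 20)/20 + 171)² = ((1/20)*12 + 171)² = (⅗ + 171)² = (858/5)² = 736164/25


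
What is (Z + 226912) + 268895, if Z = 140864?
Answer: 636671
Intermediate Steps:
(Z + 226912) + 268895 = (140864 + 226912) + 268895 = 367776 + 268895 = 636671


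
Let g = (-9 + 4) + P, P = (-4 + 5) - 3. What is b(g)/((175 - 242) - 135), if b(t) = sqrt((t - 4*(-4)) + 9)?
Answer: -3*sqrt(2)/202 ≈ -0.021003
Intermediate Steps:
P = -2 (P = 1 - 3 = -2)
g = -7 (g = (-9 + 4) - 2 = -5 - 2 = -7)
b(t) = sqrt(25 + t) (b(t) = sqrt((t + 16) + 9) = sqrt((16 + t) + 9) = sqrt(25 + t))
b(g)/((175 - 242) - 135) = sqrt(25 - 7)/((175 - 242) - 135) = sqrt(18)/(-67 - 135) = (3*sqrt(2))/(-202) = (3*sqrt(2))*(-1/202) = -3*sqrt(2)/202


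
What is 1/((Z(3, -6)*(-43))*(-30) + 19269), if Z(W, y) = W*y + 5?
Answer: 1/2499 ≈ 0.00040016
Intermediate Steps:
Z(W, y) = 5 + W*y
1/((Z(3, -6)*(-43))*(-30) + 19269) = 1/(((5 + 3*(-6))*(-43))*(-30) + 19269) = 1/(((5 - 18)*(-43))*(-30) + 19269) = 1/(-13*(-43)*(-30) + 19269) = 1/(559*(-30) + 19269) = 1/(-16770 + 19269) = 1/2499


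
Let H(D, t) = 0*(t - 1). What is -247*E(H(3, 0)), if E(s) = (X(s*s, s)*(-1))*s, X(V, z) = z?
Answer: 0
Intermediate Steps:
H(D, t) = 0 (H(D, t) = 0*(-1 + t) = 0)
E(s) = -s**2 (E(s) = (s*(-1))*s = (-s)*s = -s**2)
-247*E(H(3, 0)) = -(-247)*0**2 = -(-247)*0 = -247*0 = 0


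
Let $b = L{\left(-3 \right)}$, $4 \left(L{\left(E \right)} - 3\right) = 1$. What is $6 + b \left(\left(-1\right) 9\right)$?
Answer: $- \frac{93}{4} \approx -23.25$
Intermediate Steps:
$L{\left(E \right)} = \frac{13}{4}$ ($L{\left(E \right)} = 3 + \frac{1}{4} \cdot 1 = 3 + \frac{1}{4} = \frac{13}{4}$)
$b = \frac{13}{4} \approx 3.25$
$6 + b \left(\left(-1\right) 9\right) = 6 + \frac{13 \left(\left(-1\right) 9\right)}{4} = 6 + \frac{13}{4} \left(-9\right) = 6 - \frac{117}{4} = - \frac{93}{4}$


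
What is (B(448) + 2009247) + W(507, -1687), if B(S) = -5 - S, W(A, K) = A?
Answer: 2009301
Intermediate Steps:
(B(448) + 2009247) + W(507, -1687) = ((-5 - 1*448) + 2009247) + 507 = ((-5 - 448) + 2009247) + 507 = (-453 + 2009247) + 507 = 2008794 + 507 = 2009301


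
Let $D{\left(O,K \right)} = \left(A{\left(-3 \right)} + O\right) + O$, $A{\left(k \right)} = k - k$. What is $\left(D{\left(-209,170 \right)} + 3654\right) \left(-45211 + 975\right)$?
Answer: $-143147696$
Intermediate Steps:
$A{\left(k \right)} = 0$
$D{\left(O,K \right)} = 2 O$ ($D{\left(O,K \right)} = \left(0 + O\right) + O = O + O = 2 O$)
$\left(D{\left(-209,170 \right)} + 3654\right) \left(-45211 + 975\right) = \left(2 \left(-209\right) + 3654\right) \left(-45211 + 975\right) = \left(-418 + 3654\right) \left(-44236\right) = 3236 \left(-44236\right) = -143147696$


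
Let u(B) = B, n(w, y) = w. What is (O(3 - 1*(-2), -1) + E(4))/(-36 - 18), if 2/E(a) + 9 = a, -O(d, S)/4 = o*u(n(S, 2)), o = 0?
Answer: 1/135 ≈ 0.0074074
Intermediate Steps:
O(d, S) = 0 (O(d, S) = -0*S = -4*0 = 0)
E(a) = 2/(-9 + a)
(O(3 - 1*(-2), -1) + E(4))/(-36 - 18) = (0 + 2/(-9 + 4))/(-36 - 18) = (0 + 2/(-5))/(-54) = -(0 + 2*(-1/5))/54 = -(0 - 2/5)/54 = -1/54*(-2/5) = 1/135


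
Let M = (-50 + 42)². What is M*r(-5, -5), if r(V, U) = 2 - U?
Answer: 448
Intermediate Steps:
M = 64 (M = (-8)² = 64)
M*r(-5, -5) = 64*(2 - 1*(-5)) = 64*(2 + 5) = 64*7 = 448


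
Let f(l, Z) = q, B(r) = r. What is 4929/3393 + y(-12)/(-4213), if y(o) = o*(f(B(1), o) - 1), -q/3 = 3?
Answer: 6786239/4764903 ≈ 1.4242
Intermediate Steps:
q = -9 (q = -3*3 = -9)
f(l, Z) = -9
y(o) = -10*o (y(o) = o*(-9 - 1) = o*(-10) = -10*o)
4929/3393 + y(-12)/(-4213) = 4929/3393 - 10*(-12)/(-4213) = 4929*(1/3393) + 120*(-1/4213) = 1643/1131 - 120/4213 = 6786239/4764903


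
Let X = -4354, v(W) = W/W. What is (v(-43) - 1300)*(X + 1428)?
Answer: 3800874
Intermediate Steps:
v(W) = 1
(v(-43) - 1300)*(X + 1428) = (1 - 1300)*(-4354 + 1428) = -1299*(-2926) = 3800874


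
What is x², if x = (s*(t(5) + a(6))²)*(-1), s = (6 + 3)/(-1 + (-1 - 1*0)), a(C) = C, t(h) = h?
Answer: 1185921/4 ≈ 2.9648e+5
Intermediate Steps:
s = -9/2 (s = 9/(-1 + (-1 + 0)) = 9/(-1 - 1) = 9/(-2) = 9*(-½) = -9/2 ≈ -4.5000)
x = 1089/2 (x = -9*(5 + 6)²/2*(-1) = -9/2*11²*(-1) = -9/2*121*(-1) = -1089/2*(-1) = 1089/2 ≈ 544.50)
x² = (1089/2)² = 1185921/4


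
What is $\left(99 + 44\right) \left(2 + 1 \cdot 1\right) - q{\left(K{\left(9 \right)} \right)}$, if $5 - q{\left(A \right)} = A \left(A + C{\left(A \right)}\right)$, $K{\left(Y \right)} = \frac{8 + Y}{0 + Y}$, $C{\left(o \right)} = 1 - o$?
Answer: $\frac{3833}{9} \approx 425.89$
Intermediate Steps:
$K{\left(Y \right)} = \frac{8 + Y}{Y}$
$q{\left(A \right)} = 5 - A$ ($q{\left(A \right)} = 5 - A \left(A - \left(-1 + A\right)\right) = 5 - A 1 = 5 - A$)
$\left(99 + 44\right) \left(2 + 1 \cdot 1\right) - q{\left(K{\left(9 \right)} \right)} = \left(99 + 44\right) \left(2 + 1 \cdot 1\right) - \left(5 - \frac{8 + 9}{9}\right) = 143 \left(2 + 1\right) - \left(5 - \frac{1}{9} \cdot 17\right) = 143 \cdot 3 - \left(5 - \frac{17}{9}\right) = 429 - \left(5 - \frac{17}{9}\right) = 429 - \frac{28}{9} = \frac{3833}{9}$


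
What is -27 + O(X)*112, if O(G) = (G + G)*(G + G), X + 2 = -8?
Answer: 44773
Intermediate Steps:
X = -10 (X = -2 - 8 = -10)
O(G) = 4*G² (O(G) = (2*G)*(2*G) = 4*G²)
-27 + O(X)*112 = -27 + (4*(-10)²)*112 = -27 + (4*100)*112 = -27 + 400*112 = -27 + 44800 = 44773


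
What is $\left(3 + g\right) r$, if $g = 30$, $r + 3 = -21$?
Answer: $-792$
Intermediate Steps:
$r = -24$ ($r = -3 - 21 = -24$)
$\left(3 + g\right) r = \left(3 + 30\right) \left(-24\right) = 33 \left(-24\right) = -792$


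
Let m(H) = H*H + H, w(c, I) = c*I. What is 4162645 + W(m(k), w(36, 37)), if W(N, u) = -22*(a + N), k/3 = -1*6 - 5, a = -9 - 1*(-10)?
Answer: 4139391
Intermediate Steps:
a = 1 (a = -9 + 10 = 1)
w(c, I) = I*c
k = -33 (k = 3*(-1*6 - 5) = 3*(-6 - 5) = 3*(-11) = -33)
m(H) = H + H**2 (m(H) = H**2 + H = H + H**2)
W(N, u) = -22 - 22*N (W(N, u) = -22*(1 + N) = -22 - 22*N)
4162645 + W(m(k), w(36, 37)) = 4162645 + (-22 - (-726)*(1 - 33)) = 4162645 + (-22 - (-726)*(-32)) = 4162645 + (-22 - 22*1056) = 4162645 + (-22 - 23232) = 4162645 - 23254 = 4139391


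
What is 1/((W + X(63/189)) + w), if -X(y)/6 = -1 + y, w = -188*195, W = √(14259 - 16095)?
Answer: -9164/335916043 - 3*I*√51/671832086 ≈ -2.7281e-5 - 3.1889e-8*I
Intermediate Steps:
W = 6*I*√51 (W = √(-1836) = 6*I*√51 ≈ 42.849*I)
w = -36660
X(y) = 6 - 6*y (X(y) = -6*(-1 + y) = 6 - 6*y)
1/((W + X(63/189)) + w) = 1/((6*I*√51 + (6 - 378/189)) - 36660) = 1/((6*I*√51 + (6 - 6*⅓)) - 36660) = 1/((6*I*√51 + (6 - 2)) - 36660) = 1/((6*I*√51 + 4) - 36660) = 1/((4 + 6*I*√51) - 36660) = 1/(-36656 + 6*I*√51)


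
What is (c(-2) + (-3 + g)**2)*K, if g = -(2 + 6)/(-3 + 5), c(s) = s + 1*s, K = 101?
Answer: 4545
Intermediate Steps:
c(s) = 2*s (c(s) = s + s = 2*s)
g = -4 (g = -8/2 = -1*4 = -4)
(c(-2) + (-3 + g)**2)*K = (2*(-2) + (-3 - 4)**2)*101 = (-4 + (-7)**2)*101 = (-4 + 49)*101 = 45*101 = 4545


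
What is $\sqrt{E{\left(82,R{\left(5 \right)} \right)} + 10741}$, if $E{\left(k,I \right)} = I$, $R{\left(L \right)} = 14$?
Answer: $3 \sqrt{1195} \approx 103.71$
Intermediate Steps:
$\sqrt{E{\left(82,R{\left(5 \right)} \right)} + 10741} = \sqrt{14 + 10741} = \sqrt{10755} = 3 \sqrt{1195}$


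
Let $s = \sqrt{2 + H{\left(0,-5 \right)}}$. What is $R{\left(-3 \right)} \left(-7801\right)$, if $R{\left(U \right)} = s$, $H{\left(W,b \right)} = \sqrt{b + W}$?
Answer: $- 7801 \sqrt{2 + i \sqrt{5}} \approx -12334.0 - 5516.1 i$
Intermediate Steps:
$H{\left(W,b \right)} = \sqrt{W + b}$
$s = \sqrt{2 + i \sqrt{5}}$ ($s = \sqrt{2 + \sqrt{0 - 5}} = \sqrt{2 + \sqrt{-5}} = \sqrt{2 + i \sqrt{5}} \approx 1.5811 + 0.70711 i$)
$R{\left(U \right)} = \sqrt{2 + i \sqrt{5}}$
$R{\left(-3 \right)} \left(-7801\right) = \sqrt{2 + i \sqrt{5}} \left(-7801\right) = - 7801 \sqrt{2 + i \sqrt{5}}$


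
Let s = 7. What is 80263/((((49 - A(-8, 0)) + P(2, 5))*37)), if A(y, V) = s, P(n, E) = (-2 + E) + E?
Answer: 80263/1850 ≈ 43.385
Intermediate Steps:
P(n, E) = -2 + 2*E
A(y, V) = 7
80263/((((49 - A(-8, 0)) + P(2, 5))*37)) = 80263/((((49 - 1*7) + (-2 + 2*5))*37)) = 80263/((((49 - 7) + (-2 + 10))*37)) = 80263/(((42 + 8)*37)) = 80263/((50*37)) = 80263/1850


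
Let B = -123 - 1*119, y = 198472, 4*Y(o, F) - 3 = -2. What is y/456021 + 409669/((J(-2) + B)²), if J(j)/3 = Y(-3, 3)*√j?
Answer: 64*(9005667*√2 + 24805094747*I)/(456021*(2904*√2 + 468503*I)) ≈ 7.4301 + 0.061316*I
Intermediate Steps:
Y(o, F) = ¼ (Y(o, F) = ¾ + (¼)*(-2) = ¾ - ½ = ¼)
B = -242 (B = -123 - 119 = -242)
J(j) = 3*√j/4 (J(j) = 3*(√j/4) = 3*√j/4)
y/456021 + 409669/((J(-2) + B)²) = 198472/456021 + 409669/((3*√(-2)/4 - 242)²) = 198472*(1/456021) + 409669/((3*(I*√2)/4 - 242)²) = 198472/456021 + 409669/((3*I*√2/4 - 242)²) = 198472/456021 + 409669/((-242 + 3*I*√2/4)²) = 198472/456021 + 409669/(-242 + 3*I*√2/4)²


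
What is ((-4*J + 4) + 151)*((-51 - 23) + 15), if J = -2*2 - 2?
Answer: -10561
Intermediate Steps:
J = -6 (J = -4 - 2 = -6)
((-4*J + 4) + 151)*((-51 - 23) + 15) = ((-4*(-6) + 4) + 151)*((-51 - 23) + 15) = ((24 + 4) + 151)*(-74 + 15) = (28 + 151)*(-59) = 179*(-59) = -10561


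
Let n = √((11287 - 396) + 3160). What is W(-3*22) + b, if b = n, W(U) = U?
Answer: -66 + √14051 ≈ 52.537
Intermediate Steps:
n = √14051 (n = √(10891 + 3160) = √14051 ≈ 118.54)
b = √14051 ≈ 118.54
W(-3*22) + b = -3*22 + √14051 = -66 + √14051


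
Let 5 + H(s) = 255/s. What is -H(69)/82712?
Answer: 15/951188 ≈ 1.5770e-5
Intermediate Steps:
H(s) = -5 + 255/s
-H(69)/82712 = -(-5 + 255/69)/82712 = -(-5 + 255*(1/69))*(1/82712) = -(-5 + 85/23)*(1/82712) = -1*(-30/23)*(1/82712) = (30/23)*(1/82712) = 15/951188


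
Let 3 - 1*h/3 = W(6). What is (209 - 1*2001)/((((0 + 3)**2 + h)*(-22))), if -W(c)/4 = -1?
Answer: 448/33 ≈ 13.576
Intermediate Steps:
W(c) = 4 (W(c) = -4*(-1) = 4)
h = -3 (h = 9 - 3*4 = 9 - 12 = -3)
(209 - 1*2001)/((((0 + 3)**2 + h)*(-22))) = (209 - 1*2001)/((((0 + 3)**2 - 3)*(-22))) = (209 - 2001)/(((3**2 - 3)*(-22))) = -1792*(-1/(22*(9 - 3))) = -1792/(6*(-22)) = -1792/(-132) = -1792*(-1/132) = 448/33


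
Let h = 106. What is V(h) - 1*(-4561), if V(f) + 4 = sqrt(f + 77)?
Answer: 4557 + sqrt(183) ≈ 4570.5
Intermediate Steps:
V(f) = -4 + sqrt(77 + f) (V(f) = -4 + sqrt(f + 77) = -4 + sqrt(77 + f))
V(h) - 1*(-4561) = (-4 + sqrt(77 + 106)) - 1*(-4561) = (-4 + sqrt(183)) + 4561 = 4557 + sqrt(183)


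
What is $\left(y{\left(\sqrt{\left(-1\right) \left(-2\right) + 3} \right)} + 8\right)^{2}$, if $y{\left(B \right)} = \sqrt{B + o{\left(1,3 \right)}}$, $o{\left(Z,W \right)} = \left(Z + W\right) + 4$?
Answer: $\left(8 + \sqrt{8 + \sqrt{5}}\right)^{2} \approx 125.43$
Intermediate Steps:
$o{\left(Z,W \right)} = 4 + W + Z$ ($o{\left(Z,W \right)} = \left(W + Z\right) + 4 = 4 + W + Z$)
$y{\left(B \right)} = \sqrt{8 + B}$ ($y{\left(B \right)} = \sqrt{B + \left(4 + 3 + 1\right)} = \sqrt{B + 8} = \sqrt{8 + B}$)
$\left(y{\left(\sqrt{\left(-1\right) \left(-2\right) + 3} \right)} + 8\right)^{2} = \left(\sqrt{8 + \sqrt{\left(-1\right) \left(-2\right) + 3}} + 8\right)^{2} = \left(\sqrt{8 + \sqrt{2 + 3}} + 8\right)^{2} = \left(\sqrt{8 + \sqrt{5}} + 8\right)^{2} = \left(8 + \sqrt{8 + \sqrt{5}}\right)^{2}$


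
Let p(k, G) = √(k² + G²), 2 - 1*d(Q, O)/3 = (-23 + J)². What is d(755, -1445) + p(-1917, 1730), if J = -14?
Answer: -4101 + √6667789 ≈ -1518.8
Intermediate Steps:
d(Q, O) = -4101 (d(Q, O) = 6 - 3*(-23 - 14)² = 6 - 3*(-37)² = 6 - 3*1369 = 6 - 4107 = -4101)
p(k, G) = √(G² + k²)
d(755, -1445) + p(-1917, 1730) = -4101 + √(1730² + (-1917)²) = -4101 + √(2992900 + 3674889) = -4101 + √6667789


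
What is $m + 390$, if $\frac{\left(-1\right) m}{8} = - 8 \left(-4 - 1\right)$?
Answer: $70$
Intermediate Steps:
$m = -320$ ($m = - 8 \left(- 8 \left(-4 - 1\right)\right) = - 8 \left(\left(-8\right) \left(-5\right)\right) = \left(-8\right) 40 = -320$)
$m + 390 = -320 + 390 = 70$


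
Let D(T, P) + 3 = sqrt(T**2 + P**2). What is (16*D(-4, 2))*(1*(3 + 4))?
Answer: -336 + 224*sqrt(5) ≈ 164.88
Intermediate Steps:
D(T, P) = -3 + sqrt(P**2 + T**2) (D(T, P) = -3 + sqrt(T**2 + P**2) = -3 + sqrt(P**2 + T**2))
(16*D(-4, 2))*(1*(3 + 4)) = (16*(-3 + sqrt(2**2 + (-4)**2)))*(1*(3 + 4)) = (16*(-3 + sqrt(4 + 16)))*(1*7) = (16*(-3 + sqrt(20)))*7 = (16*(-3 + 2*sqrt(5)))*7 = (-48 + 32*sqrt(5))*7 = -336 + 224*sqrt(5)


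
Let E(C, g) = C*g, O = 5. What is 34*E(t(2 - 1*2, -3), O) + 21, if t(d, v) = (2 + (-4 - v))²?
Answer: 191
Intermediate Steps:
t(d, v) = (-2 - v)²
34*E(t(2 - 1*2, -3), O) + 21 = 34*((2 - 3)²*5) + 21 = 34*((-1)²*5) + 21 = 34*(1*5) + 21 = 34*5 + 21 = 170 + 21 = 191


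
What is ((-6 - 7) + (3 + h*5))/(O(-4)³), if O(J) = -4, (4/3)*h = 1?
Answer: 25/256 ≈ 0.097656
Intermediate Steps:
h = ¾ (h = (¾)*1 = ¾ ≈ 0.75000)
((-6 - 7) + (3 + h*5))/(O(-4)³) = ((-6 - 7) + (3 + (¾)*5))/((-4)³) = (-13 + (3 + 15/4))/(-64) = -(-13 + 27/4)/64 = -1/64*(-25/4) = 25/256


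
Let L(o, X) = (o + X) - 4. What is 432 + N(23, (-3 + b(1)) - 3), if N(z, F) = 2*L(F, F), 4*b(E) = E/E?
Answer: 401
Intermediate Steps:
L(o, X) = -4 + X + o (L(o, X) = (X + o) - 4 = -4 + X + o)
b(E) = 1/4 (b(E) = (E/E)/4 = (1/4)*1 = 1/4)
N(z, F) = -8 + 4*F (N(z, F) = 2*(-4 + F + F) = 2*(-4 + 2*F) = -8 + 4*F)
432 + N(23, (-3 + b(1)) - 3) = 432 + (-8 + 4*((-3 + 1/4) - 3)) = 432 + (-8 + 4*(-11/4 - 3)) = 432 + (-8 + 4*(-23/4)) = 432 + (-8 - 23) = 432 - 31 = 401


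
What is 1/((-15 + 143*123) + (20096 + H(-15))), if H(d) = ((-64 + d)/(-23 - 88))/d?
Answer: 1665/62720471 ≈ 2.6546e-5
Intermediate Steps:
H(d) = (64/111 - d/111)/d (H(d) = ((-64 + d)/(-111))/d = ((-64 + d)*(-1/111))/d = (64/111 - d/111)/d)
1/((-15 + 143*123) + (20096 + H(-15))) = 1/((-15 + 143*123) + (20096 + (1/111)*(64 - 1*(-15))/(-15))) = 1/((-15 + 17589) + (20096 + (1/111)*(-1/15)*(64 + 15))) = 1/(17574 + (20096 + (1/111)*(-1/15)*79)) = 1/(17574 + (20096 - 79/1665)) = 1/(17574 + 33459761/1665) = 1/(62720471/1665) = 1665/62720471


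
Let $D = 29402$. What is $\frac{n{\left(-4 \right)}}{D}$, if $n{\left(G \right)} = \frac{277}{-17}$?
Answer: $- \frac{277}{499834} \approx -0.00055418$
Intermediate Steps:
$n{\left(G \right)} = - \frac{277}{17}$ ($n{\left(G \right)} = 277 \left(- \frac{1}{17}\right) = - \frac{277}{17}$)
$\frac{n{\left(-4 \right)}}{D} = - \frac{277}{17 \cdot 29402} = \left(- \frac{277}{17}\right) \frac{1}{29402} = - \frac{277}{499834}$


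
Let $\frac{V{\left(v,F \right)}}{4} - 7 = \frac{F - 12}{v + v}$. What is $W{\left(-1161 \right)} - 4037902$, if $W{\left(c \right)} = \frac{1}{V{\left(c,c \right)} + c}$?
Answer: $- \frac{1767345288865}{437689} \approx -4.0379 \cdot 10^{6}$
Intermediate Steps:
$V{\left(v,F \right)} = 28 + \frac{2 \left(-12 + F\right)}{v}$ ($V{\left(v,F \right)} = 28 + 4 \frac{F - 12}{v + v} = 28 + 4 \frac{-12 + F}{2 v} = 28 + \frac{2 \left(-12 + F\right)}{v}$)
$W{\left(c \right)} = \frac{1}{c + \frac{2 \left(-12 + 15 c\right)}{c}}$ ($W{\left(c \right)} = \frac{1}{\frac{2 \left(-12 + c + 14 c\right)}{c} + c} = \frac{1}{\frac{2 \left(-12 + 15 c\right)}{c} + c} = \frac{1}{c + \frac{2 \left(-12 + 15 c\right)}{c}}$)
$W{\left(-1161 \right)} - 4037902 = - \frac{1161}{-24 + \left(-1161\right)^{2} + 30 \left(-1161\right)} - 4037902 = - \frac{1161}{-24 + 1347921 - 34830} - 4037902 = - \frac{1161}{1313067} - 4037902 = \left(-1161\right) \frac{1}{1313067} - 4037902 = - \frac{387}{437689} - 4037902 = - \frac{1767345288865}{437689}$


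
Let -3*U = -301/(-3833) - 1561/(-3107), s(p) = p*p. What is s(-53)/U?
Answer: -100358246937/6918520 ≈ -14506.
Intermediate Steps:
s(p) = p**2
U = -6918520/35727393 (U = -(-301/(-3833) - 1561/(-3107))/3 = -(-301*(-1/3833) - 1561*(-1/3107))/3 = -(301/3833 + 1561/3107)/3 = -1/3*6918520/11909131 = -6918520/35727393 ≈ -0.19365)
s(-53)/U = (-53)**2/(-6918520/35727393) = 2809*(-35727393/6918520) = -100358246937/6918520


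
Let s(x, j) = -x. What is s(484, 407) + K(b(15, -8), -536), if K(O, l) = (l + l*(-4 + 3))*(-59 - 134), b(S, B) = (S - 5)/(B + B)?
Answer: -484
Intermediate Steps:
b(S, B) = (-5 + S)/(2*B) (b(S, B) = (-5 + S)/((2*B)) = (-5 + S)*(1/(2*B)) = (-5 + S)/(2*B))
K(O, l) = 0 (K(O, l) = (l + l*(-1))*(-193) = (l - l)*(-193) = 0*(-193) = 0)
s(484, 407) + K(b(15, -8), -536) = -1*484 + 0 = -484 + 0 = -484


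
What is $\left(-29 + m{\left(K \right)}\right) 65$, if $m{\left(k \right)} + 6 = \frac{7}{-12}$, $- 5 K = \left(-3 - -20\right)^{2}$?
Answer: $- \frac{27755}{12} \approx -2312.9$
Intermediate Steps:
$K = - \frac{289}{5}$ ($K = - \frac{\left(-3 - -20\right)^{2}}{5} = - \frac{\left(-3 + 20\right)^{2}}{5} = - \frac{17^{2}}{5} = \left(- \frac{1}{5}\right) 289 = - \frac{289}{5} \approx -57.8$)
$m{\left(k \right)} = - \frac{79}{12}$ ($m{\left(k \right)} = -6 + \frac{7}{-12} = -6 + 7 \left(- \frac{1}{12}\right) = -6 - \frac{7}{12} = - \frac{79}{12}$)
$\left(-29 + m{\left(K \right)}\right) 65 = \left(-29 - \frac{79}{12}\right) 65 = \left(- \frac{427}{12}\right) 65 = - \frac{27755}{12}$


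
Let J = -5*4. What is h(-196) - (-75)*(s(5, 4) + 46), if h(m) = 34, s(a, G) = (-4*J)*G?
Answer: 27484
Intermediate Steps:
J = -20
s(a, G) = 80*G (s(a, G) = (-4*(-20))*G = 80*G)
h(-196) - (-75)*(s(5, 4) + 46) = 34 - (-75)*(80*4 + 46) = 34 - (-75)*(320 + 46) = 34 - (-75)*366 = 34 - 1*(-27450) = 34 + 27450 = 27484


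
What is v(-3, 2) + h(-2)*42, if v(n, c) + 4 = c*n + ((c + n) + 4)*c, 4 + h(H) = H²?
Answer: -4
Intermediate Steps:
h(H) = -4 + H²
v(n, c) = -4 + c*n + c*(4 + c + n) (v(n, c) = -4 + (c*n + ((c + n) + 4)*c) = -4 + (c*n + (4 + c + n)*c) = -4 + (c*n + c*(4 + c + n)) = -4 + c*n + c*(4 + c + n))
v(-3, 2) + h(-2)*42 = (-4 + 2² + 4*2 + 2*2*(-3)) + (-4 + (-2)²)*42 = (-4 + 4 + 8 - 12) + (-4 + 4)*42 = -4 + 0*42 = -4 + 0 = -4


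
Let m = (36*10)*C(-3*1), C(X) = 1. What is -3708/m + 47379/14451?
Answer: -338221/48170 ≈ -7.0214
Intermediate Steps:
m = 360 (m = (36*10)*1 = 360*1 = 360)
-3708/m + 47379/14451 = -3708/360 + 47379/14451 = -3708*1/360 + 47379*(1/14451) = -103/10 + 15793/4817 = -338221/48170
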